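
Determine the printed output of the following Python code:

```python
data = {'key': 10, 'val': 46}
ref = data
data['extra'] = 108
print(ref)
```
{'key': 10, 'val': 46, 'extra': 108}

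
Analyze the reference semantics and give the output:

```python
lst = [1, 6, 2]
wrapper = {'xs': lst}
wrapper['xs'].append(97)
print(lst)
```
[1, 6, 2, 97]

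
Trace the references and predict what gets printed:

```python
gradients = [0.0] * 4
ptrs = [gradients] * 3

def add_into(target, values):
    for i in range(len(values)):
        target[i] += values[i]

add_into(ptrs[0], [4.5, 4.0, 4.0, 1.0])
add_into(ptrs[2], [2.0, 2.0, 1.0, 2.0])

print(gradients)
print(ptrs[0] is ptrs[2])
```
[6.5, 6.0, 5.0, 3.0]
True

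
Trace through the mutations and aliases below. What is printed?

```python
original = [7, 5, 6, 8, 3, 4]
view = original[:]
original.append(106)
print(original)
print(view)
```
[7, 5, 6, 8, 3, 4, 106]
[7, 5, 6, 8, 3, 4]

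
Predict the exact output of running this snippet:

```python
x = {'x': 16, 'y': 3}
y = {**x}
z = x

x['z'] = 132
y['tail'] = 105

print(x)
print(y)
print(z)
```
{'x': 16, 'y': 3, 'z': 132}
{'x': 16, 'y': 3, 'tail': 105}
{'x': 16, 'y': 3, 'z': 132}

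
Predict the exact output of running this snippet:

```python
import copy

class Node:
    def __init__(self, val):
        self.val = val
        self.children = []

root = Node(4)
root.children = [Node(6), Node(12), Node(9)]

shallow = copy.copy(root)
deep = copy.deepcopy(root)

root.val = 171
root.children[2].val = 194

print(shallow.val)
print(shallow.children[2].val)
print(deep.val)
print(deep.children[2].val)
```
4
194
4
9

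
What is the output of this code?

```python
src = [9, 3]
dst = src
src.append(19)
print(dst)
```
[9, 3, 19]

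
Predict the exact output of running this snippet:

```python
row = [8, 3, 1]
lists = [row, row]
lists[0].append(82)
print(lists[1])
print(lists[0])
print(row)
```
[8, 3, 1, 82]
[8, 3, 1, 82]
[8, 3, 1, 82]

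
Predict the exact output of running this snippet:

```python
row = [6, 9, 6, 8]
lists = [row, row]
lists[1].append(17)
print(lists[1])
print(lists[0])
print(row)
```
[6, 9, 6, 8, 17]
[6, 9, 6, 8, 17]
[6, 9, 6, 8, 17]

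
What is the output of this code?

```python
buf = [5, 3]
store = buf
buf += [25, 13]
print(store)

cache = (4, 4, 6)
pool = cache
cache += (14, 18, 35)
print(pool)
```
[5, 3, 25, 13]
(4, 4, 6)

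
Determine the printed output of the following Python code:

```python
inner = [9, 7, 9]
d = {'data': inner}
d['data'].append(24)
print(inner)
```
[9, 7, 9, 24]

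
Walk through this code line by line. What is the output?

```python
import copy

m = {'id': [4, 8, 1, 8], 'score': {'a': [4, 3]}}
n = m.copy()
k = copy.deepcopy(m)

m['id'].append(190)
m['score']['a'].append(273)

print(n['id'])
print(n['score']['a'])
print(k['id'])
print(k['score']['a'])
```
[4, 8, 1, 8, 190]
[4, 3, 273]
[4, 8, 1, 8]
[4, 3]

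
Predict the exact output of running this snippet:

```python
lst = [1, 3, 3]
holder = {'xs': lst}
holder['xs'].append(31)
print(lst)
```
[1, 3, 3, 31]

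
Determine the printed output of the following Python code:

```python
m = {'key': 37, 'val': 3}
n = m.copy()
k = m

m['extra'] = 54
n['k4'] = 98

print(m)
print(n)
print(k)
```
{'key': 37, 'val': 3, 'extra': 54}
{'key': 37, 'val': 3, 'k4': 98}
{'key': 37, 'val': 3, 'extra': 54}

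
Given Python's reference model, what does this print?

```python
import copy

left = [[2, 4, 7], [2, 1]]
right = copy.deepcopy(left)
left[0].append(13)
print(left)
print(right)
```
[[2, 4, 7, 13], [2, 1]]
[[2, 4, 7], [2, 1]]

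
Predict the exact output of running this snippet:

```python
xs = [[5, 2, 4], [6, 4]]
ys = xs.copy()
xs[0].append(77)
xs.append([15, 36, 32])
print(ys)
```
[[5, 2, 4, 77], [6, 4]]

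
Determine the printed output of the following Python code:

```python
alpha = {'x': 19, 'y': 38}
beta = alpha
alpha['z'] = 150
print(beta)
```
{'x': 19, 'y': 38, 'z': 150}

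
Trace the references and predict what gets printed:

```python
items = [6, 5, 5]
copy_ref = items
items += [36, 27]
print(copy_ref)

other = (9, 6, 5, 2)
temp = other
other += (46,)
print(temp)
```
[6, 5, 5, 36, 27]
(9, 6, 5, 2)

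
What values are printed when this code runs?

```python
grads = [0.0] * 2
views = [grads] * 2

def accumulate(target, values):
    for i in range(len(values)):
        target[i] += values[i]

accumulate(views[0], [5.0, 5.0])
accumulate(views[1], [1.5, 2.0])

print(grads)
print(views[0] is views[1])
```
[6.5, 7.0]
True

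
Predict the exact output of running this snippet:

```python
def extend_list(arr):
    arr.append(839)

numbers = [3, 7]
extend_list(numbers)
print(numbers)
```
[3, 7, 839]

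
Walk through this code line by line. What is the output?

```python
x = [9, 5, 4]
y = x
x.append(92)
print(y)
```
[9, 5, 4, 92]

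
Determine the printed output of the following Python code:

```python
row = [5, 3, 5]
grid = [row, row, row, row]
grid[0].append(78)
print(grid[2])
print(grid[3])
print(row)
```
[5, 3, 5, 78]
[5, 3, 5, 78]
[5, 3, 5, 78]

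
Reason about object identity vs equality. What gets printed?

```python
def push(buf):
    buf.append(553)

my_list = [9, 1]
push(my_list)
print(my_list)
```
[9, 1, 553]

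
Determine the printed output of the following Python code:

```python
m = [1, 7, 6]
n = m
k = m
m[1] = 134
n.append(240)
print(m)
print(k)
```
[1, 134, 6, 240]
[1, 134, 6, 240]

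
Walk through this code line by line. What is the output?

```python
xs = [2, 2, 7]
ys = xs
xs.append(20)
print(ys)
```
[2, 2, 7, 20]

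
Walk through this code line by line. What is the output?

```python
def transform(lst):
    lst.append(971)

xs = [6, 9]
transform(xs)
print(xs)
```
[6, 9, 971]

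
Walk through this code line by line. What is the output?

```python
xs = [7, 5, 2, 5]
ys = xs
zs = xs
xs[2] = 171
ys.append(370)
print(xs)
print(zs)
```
[7, 5, 171, 5, 370]
[7, 5, 171, 5, 370]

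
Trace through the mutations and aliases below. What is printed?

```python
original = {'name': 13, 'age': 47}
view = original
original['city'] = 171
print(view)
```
{'name': 13, 'age': 47, 'city': 171}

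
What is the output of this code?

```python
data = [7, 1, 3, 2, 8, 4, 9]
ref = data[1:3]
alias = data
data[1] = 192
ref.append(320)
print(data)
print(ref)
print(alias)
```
[7, 192, 3, 2, 8, 4, 9]
[1, 3, 320]
[7, 192, 3, 2, 8, 4, 9]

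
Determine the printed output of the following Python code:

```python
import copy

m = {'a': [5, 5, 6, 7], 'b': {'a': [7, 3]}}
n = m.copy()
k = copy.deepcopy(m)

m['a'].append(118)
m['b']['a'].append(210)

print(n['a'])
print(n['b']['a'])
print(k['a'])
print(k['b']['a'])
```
[5, 5, 6, 7, 118]
[7, 3, 210]
[5, 5, 6, 7]
[7, 3]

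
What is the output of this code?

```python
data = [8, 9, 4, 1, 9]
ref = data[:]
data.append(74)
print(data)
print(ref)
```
[8, 9, 4, 1, 9, 74]
[8, 9, 4, 1, 9]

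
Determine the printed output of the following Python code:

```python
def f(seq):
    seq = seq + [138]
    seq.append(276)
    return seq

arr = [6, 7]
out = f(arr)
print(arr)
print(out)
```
[6, 7]
[6, 7, 138, 276]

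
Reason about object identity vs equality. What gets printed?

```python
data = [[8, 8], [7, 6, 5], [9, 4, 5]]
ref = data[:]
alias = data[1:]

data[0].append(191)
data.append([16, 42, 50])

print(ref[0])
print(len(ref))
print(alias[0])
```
[8, 8, 191]
3
[7, 6, 5]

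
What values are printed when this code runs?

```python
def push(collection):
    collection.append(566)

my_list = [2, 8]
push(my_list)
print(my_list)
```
[2, 8, 566]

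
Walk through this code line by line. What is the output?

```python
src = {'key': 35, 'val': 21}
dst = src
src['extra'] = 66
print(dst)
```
{'key': 35, 'val': 21, 'extra': 66}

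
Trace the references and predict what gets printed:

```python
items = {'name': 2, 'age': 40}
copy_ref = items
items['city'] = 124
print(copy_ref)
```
{'name': 2, 'age': 40, 'city': 124}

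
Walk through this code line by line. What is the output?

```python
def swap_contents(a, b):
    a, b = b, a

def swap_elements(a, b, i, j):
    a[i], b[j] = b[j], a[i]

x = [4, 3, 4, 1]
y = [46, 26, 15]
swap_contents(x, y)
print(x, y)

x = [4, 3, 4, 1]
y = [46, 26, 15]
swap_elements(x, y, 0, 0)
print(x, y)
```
[4, 3, 4, 1] [46, 26, 15]
[46, 3, 4, 1] [4, 26, 15]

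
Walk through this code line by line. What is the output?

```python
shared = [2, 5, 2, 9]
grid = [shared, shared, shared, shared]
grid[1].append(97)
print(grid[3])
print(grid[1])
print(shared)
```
[2, 5, 2, 9, 97]
[2, 5, 2, 9, 97]
[2, 5, 2, 9, 97]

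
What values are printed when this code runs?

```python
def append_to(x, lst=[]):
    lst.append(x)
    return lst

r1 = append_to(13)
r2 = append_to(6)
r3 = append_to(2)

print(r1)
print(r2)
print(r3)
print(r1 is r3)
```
[13, 6, 2]
[13, 6, 2]
[13, 6, 2]
True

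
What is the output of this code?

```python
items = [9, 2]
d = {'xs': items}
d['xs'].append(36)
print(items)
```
[9, 2, 36]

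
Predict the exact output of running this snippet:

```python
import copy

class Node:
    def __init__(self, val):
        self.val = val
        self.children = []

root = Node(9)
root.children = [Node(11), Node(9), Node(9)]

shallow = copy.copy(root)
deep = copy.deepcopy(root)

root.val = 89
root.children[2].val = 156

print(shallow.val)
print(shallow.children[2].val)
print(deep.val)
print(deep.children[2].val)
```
9
156
9
9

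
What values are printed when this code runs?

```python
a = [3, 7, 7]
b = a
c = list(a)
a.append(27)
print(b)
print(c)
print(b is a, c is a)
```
[3, 7, 7, 27]
[3, 7, 7]
True False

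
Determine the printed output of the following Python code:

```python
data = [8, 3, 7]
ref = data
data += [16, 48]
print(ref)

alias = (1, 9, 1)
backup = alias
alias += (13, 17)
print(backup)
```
[8, 3, 7, 16, 48]
(1, 9, 1)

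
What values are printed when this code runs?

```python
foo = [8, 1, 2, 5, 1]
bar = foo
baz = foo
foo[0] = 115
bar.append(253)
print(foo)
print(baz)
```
[115, 1, 2, 5, 1, 253]
[115, 1, 2, 5, 1, 253]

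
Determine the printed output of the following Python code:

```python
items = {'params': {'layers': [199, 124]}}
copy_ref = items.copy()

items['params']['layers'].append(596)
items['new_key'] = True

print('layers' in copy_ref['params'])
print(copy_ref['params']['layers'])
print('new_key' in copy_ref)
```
True
[199, 124, 596]
False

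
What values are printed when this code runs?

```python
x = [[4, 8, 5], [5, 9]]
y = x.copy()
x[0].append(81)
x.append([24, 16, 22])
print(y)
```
[[4, 8, 5, 81], [5, 9]]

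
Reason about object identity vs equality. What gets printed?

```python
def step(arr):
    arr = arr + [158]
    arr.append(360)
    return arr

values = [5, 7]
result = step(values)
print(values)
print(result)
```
[5, 7]
[5, 7, 158, 360]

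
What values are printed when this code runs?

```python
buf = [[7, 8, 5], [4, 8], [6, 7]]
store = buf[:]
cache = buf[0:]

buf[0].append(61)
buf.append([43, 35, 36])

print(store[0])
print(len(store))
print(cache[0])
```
[7, 8, 5, 61]
3
[7, 8, 5, 61]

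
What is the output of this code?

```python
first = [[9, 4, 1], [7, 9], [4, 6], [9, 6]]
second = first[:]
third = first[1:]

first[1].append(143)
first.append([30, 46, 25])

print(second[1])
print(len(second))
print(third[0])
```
[7, 9, 143]
4
[7, 9, 143]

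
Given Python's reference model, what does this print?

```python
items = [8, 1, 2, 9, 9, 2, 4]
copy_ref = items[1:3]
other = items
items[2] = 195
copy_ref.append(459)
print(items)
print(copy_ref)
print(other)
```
[8, 1, 195, 9, 9, 2, 4]
[1, 2, 459]
[8, 1, 195, 9, 9, 2, 4]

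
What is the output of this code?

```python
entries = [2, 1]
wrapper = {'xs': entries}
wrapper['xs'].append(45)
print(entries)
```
[2, 1, 45]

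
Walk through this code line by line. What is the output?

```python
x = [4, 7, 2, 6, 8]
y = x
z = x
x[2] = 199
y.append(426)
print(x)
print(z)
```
[4, 7, 199, 6, 8, 426]
[4, 7, 199, 6, 8, 426]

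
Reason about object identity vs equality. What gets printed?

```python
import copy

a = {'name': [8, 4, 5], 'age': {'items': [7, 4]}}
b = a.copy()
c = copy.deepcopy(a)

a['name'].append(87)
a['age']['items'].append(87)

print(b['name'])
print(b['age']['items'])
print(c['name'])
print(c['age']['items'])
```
[8, 4, 5, 87]
[7, 4, 87]
[8, 4, 5]
[7, 4]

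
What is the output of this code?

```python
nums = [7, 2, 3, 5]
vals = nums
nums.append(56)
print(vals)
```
[7, 2, 3, 5, 56]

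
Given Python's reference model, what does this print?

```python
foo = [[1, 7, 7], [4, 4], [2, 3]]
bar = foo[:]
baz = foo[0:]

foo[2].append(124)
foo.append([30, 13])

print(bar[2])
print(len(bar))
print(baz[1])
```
[2, 3, 124]
3
[4, 4]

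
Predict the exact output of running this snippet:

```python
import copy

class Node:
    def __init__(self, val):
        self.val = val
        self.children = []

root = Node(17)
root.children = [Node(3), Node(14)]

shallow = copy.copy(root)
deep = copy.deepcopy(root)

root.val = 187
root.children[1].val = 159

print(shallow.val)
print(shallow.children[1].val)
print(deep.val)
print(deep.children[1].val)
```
17
159
17
14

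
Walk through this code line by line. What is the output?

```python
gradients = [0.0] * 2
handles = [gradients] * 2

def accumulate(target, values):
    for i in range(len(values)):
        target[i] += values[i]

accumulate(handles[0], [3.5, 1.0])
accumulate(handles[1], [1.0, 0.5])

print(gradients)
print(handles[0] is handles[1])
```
[4.5, 1.5]
True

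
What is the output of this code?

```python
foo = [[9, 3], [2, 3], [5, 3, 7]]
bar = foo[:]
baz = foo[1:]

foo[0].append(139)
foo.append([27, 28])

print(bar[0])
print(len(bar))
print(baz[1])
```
[9, 3, 139]
3
[5, 3, 7]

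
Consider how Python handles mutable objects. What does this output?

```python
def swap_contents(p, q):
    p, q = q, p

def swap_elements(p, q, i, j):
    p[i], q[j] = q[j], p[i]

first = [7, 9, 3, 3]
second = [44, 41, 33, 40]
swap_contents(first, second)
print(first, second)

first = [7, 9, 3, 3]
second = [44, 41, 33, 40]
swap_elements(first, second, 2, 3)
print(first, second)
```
[7, 9, 3, 3] [44, 41, 33, 40]
[7, 9, 40, 3] [44, 41, 33, 3]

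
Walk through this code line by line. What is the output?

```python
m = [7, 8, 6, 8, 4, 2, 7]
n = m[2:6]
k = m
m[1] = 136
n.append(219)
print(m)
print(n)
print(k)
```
[7, 136, 6, 8, 4, 2, 7]
[6, 8, 4, 2, 219]
[7, 136, 6, 8, 4, 2, 7]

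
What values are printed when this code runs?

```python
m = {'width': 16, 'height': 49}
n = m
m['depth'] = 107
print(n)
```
{'width': 16, 'height': 49, 'depth': 107}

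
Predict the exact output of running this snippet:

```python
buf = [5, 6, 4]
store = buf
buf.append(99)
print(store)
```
[5, 6, 4, 99]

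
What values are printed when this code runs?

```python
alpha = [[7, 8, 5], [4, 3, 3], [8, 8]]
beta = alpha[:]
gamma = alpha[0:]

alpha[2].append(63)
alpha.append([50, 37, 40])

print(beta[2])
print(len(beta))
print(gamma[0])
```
[8, 8, 63]
3
[7, 8, 5]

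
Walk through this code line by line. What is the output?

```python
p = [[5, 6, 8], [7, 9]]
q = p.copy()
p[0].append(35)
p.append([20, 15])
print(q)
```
[[5, 6, 8, 35], [7, 9]]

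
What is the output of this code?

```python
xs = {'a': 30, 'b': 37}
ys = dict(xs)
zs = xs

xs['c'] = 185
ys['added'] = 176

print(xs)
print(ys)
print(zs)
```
{'a': 30, 'b': 37, 'c': 185}
{'a': 30, 'b': 37, 'added': 176}
{'a': 30, 'b': 37, 'c': 185}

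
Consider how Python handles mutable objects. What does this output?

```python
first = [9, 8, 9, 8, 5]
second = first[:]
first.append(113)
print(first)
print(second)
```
[9, 8, 9, 8, 5, 113]
[9, 8, 9, 8, 5]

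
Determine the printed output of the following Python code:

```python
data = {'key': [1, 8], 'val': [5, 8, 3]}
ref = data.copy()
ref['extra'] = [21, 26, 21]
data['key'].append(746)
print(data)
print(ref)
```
{'key': [1, 8, 746], 'val': [5, 8, 3]}
{'key': [1, 8, 746], 'val': [5, 8, 3], 'extra': [21, 26, 21]}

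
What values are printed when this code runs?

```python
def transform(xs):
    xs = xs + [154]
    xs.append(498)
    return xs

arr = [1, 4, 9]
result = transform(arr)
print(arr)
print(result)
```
[1, 4, 9]
[1, 4, 9, 154, 498]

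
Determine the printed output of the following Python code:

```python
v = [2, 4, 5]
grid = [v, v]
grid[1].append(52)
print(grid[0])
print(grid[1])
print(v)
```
[2, 4, 5, 52]
[2, 4, 5, 52]
[2, 4, 5, 52]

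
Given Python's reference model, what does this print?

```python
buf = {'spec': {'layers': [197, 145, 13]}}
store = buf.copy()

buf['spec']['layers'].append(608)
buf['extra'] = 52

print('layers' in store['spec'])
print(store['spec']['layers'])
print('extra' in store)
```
True
[197, 145, 13, 608]
False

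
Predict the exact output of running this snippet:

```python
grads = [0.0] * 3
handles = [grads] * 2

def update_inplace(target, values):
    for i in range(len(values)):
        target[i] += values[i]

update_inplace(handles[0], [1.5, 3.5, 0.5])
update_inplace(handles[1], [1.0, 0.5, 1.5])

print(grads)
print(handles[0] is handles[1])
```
[2.5, 4.0, 2.0]
True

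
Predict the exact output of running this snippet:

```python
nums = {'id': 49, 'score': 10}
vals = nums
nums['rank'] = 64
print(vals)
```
{'id': 49, 'score': 10, 'rank': 64}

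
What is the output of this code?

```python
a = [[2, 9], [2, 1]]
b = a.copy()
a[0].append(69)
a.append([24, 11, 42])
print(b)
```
[[2, 9, 69], [2, 1]]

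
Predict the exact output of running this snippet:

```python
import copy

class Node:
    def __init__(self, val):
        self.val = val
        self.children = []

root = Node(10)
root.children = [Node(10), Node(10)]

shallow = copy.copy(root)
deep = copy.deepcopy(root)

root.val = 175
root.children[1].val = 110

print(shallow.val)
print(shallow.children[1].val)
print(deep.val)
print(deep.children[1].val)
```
10
110
10
10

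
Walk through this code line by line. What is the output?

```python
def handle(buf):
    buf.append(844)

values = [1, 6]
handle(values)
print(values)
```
[1, 6, 844]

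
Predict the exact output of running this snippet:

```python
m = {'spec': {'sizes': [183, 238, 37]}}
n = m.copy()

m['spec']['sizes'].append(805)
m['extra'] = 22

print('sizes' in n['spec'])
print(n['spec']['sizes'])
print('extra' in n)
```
True
[183, 238, 37, 805]
False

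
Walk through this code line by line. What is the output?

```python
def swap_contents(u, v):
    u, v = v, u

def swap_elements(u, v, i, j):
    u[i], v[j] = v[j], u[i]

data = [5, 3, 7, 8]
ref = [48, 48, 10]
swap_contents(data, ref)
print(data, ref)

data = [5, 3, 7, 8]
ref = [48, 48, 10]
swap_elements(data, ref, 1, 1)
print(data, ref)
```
[5, 3, 7, 8] [48, 48, 10]
[5, 48, 7, 8] [48, 3, 10]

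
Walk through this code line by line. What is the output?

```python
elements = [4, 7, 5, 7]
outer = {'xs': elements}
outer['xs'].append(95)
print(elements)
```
[4, 7, 5, 7, 95]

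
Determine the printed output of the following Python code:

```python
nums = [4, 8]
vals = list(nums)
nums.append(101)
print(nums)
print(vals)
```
[4, 8, 101]
[4, 8]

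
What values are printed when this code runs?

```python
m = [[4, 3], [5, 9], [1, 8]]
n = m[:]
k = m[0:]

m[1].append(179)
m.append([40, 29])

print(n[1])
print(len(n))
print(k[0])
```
[5, 9, 179]
3
[4, 3]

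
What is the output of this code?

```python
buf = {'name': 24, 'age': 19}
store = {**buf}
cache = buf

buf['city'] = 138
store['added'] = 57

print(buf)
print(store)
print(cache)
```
{'name': 24, 'age': 19, 'city': 138}
{'name': 24, 'age': 19, 'added': 57}
{'name': 24, 'age': 19, 'city': 138}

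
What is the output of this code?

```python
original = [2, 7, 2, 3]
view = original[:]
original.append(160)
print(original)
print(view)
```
[2, 7, 2, 3, 160]
[2, 7, 2, 3]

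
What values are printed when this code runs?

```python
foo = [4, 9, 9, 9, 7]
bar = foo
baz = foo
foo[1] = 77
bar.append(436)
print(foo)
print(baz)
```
[4, 77, 9, 9, 7, 436]
[4, 77, 9, 9, 7, 436]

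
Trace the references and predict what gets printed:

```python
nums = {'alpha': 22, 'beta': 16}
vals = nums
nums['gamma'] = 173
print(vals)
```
{'alpha': 22, 'beta': 16, 'gamma': 173}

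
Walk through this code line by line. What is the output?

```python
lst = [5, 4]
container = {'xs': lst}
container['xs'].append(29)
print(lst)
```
[5, 4, 29]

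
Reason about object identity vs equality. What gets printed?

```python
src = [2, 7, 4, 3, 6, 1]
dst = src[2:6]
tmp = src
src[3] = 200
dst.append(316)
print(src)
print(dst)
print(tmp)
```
[2, 7, 4, 200, 6, 1]
[4, 3, 6, 1, 316]
[2, 7, 4, 200, 6, 1]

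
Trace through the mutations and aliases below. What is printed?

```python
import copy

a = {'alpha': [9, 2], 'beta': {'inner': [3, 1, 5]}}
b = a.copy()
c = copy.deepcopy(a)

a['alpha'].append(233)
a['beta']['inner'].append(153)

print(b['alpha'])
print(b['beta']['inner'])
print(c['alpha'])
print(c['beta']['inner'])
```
[9, 2, 233]
[3, 1, 5, 153]
[9, 2]
[3, 1, 5]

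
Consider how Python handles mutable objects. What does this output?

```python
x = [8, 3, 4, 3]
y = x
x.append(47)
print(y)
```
[8, 3, 4, 3, 47]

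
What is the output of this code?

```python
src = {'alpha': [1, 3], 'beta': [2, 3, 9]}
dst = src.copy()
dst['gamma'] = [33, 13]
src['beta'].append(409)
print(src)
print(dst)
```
{'alpha': [1, 3], 'beta': [2, 3, 9, 409]}
{'alpha': [1, 3], 'beta': [2, 3, 9, 409], 'gamma': [33, 13]}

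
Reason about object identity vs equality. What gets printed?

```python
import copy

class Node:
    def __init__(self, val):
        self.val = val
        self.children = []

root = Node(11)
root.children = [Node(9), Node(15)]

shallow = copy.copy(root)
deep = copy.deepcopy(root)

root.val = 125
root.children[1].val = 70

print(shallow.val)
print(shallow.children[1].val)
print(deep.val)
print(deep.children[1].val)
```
11
70
11
15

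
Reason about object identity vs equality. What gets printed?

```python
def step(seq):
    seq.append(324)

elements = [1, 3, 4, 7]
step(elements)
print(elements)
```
[1, 3, 4, 7, 324]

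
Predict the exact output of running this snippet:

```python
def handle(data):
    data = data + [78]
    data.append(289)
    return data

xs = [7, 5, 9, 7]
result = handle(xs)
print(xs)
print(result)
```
[7, 5, 9, 7]
[7, 5, 9, 7, 78, 289]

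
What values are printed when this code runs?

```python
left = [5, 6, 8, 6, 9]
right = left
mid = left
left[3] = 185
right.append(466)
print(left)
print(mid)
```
[5, 6, 8, 185, 9, 466]
[5, 6, 8, 185, 9, 466]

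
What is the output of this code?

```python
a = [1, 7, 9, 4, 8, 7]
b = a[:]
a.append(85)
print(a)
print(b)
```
[1, 7, 9, 4, 8, 7, 85]
[1, 7, 9, 4, 8, 7]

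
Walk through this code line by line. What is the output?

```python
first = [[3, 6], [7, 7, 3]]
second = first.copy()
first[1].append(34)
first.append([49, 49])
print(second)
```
[[3, 6], [7, 7, 3, 34]]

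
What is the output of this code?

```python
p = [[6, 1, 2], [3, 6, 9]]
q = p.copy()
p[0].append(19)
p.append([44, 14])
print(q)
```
[[6, 1, 2, 19], [3, 6, 9]]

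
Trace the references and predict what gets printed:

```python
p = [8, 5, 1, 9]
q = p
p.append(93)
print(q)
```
[8, 5, 1, 9, 93]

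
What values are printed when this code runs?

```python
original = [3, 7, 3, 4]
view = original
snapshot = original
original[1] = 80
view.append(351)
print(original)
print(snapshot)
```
[3, 80, 3, 4, 351]
[3, 80, 3, 4, 351]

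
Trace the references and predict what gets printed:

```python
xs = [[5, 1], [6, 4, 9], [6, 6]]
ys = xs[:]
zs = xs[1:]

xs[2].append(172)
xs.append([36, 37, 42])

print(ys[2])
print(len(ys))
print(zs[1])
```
[6, 6, 172]
3
[6, 6, 172]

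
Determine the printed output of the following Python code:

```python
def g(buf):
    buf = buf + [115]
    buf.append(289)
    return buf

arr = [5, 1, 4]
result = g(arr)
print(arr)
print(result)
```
[5, 1, 4]
[5, 1, 4, 115, 289]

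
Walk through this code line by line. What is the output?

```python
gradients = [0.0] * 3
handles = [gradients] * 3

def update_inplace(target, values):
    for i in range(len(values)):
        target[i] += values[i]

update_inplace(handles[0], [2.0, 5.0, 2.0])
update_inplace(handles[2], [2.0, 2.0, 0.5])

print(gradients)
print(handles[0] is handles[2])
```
[4.0, 7.0, 2.5]
True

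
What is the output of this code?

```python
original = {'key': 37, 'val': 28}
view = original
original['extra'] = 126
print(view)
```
{'key': 37, 'val': 28, 'extra': 126}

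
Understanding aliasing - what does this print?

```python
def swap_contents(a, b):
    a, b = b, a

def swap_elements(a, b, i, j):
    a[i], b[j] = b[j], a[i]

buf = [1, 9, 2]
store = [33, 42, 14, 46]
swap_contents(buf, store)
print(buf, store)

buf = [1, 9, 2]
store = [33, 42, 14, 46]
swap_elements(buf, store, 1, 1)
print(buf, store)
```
[1, 9, 2] [33, 42, 14, 46]
[1, 42, 2] [33, 9, 14, 46]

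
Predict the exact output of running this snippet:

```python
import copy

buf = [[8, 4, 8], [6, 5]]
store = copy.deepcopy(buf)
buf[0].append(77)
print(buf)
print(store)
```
[[8, 4, 8, 77], [6, 5]]
[[8, 4, 8], [6, 5]]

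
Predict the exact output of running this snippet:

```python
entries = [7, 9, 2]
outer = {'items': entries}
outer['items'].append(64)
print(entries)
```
[7, 9, 2, 64]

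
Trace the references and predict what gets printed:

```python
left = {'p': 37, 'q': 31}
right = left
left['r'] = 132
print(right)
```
{'p': 37, 'q': 31, 'r': 132}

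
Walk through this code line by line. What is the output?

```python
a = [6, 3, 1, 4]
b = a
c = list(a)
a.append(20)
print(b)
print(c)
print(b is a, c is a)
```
[6, 3, 1, 4, 20]
[6, 3, 1, 4]
True False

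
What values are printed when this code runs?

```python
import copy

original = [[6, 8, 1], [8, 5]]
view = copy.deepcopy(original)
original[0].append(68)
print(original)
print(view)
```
[[6, 8, 1, 68], [8, 5]]
[[6, 8, 1], [8, 5]]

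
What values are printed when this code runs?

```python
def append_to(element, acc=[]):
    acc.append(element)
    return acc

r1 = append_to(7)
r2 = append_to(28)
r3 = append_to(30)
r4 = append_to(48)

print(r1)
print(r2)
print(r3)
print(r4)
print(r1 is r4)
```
[7, 28, 30, 48]
[7, 28, 30, 48]
[7, 28, 30, 48]
[7, 28, 30, 48]
True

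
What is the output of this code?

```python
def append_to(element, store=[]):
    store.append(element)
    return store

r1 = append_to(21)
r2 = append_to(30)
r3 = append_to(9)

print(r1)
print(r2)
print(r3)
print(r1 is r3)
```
[21, 30, 9]
[21, 30, 9]
[21, 30, 9]
True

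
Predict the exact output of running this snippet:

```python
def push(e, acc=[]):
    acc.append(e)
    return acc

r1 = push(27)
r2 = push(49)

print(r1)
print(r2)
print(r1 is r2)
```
[27, 49]
[27, 49]
True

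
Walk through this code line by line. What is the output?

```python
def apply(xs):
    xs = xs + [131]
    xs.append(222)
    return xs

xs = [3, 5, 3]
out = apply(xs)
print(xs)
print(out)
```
[3, 5, 3]
[3, 5, 3, 131, 222]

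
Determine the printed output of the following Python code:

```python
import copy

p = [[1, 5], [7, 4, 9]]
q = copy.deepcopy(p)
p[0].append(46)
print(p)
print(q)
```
[[1, 5, 46], [7, 4, 9]]
[[1, 5], [7, 4, 9]]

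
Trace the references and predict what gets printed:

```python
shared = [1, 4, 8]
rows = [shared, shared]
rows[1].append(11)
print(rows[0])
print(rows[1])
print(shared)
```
[1, 4, 8, 11]
[1, 4, 8, 11]
[1, 4, 8, 11]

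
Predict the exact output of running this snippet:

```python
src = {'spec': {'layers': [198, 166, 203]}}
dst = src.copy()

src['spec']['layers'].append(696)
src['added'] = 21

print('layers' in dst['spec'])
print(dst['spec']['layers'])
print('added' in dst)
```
True
[198, 166, 203, 696]
False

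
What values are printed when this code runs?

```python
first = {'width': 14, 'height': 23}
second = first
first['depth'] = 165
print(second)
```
{'width': 14, 'height': 23, 'depth': 165}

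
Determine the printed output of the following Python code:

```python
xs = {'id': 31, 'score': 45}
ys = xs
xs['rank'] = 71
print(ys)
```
{'id': 31, 'score': 45, 'rank': 71}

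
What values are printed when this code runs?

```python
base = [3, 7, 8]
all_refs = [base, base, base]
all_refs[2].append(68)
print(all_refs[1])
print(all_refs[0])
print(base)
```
[3, 7, 8, 68]
[3, 7, 8, 68]
[3, 7, 8, 68]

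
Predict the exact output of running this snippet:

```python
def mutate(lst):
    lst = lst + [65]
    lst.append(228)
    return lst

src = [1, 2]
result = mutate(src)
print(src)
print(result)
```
[1, 2]
[1, 2, 65, 228]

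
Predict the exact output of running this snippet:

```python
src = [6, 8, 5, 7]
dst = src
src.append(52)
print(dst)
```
[6, 8, 5, 7, 52]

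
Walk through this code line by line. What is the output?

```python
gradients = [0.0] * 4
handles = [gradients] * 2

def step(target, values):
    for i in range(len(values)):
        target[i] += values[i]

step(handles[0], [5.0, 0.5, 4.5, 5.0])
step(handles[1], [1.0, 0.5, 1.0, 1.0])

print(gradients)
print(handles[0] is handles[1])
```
[6.0, 1.0, 5.5, 6.0]
True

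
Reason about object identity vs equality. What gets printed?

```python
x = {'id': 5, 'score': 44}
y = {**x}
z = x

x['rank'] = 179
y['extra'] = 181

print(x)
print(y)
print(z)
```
{'id': 5, 'score': 44, 'rank': 179}
{'id': 5, 'score': 44, 'extra': 181}
{'id': 5, 'score': 44, 'rank': 179}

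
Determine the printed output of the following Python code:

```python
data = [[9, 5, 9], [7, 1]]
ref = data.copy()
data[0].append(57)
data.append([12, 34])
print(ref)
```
[[9, 5, 9, 57], [7, 1]]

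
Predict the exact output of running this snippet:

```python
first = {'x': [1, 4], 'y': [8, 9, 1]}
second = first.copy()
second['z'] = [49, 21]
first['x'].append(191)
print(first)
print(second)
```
{'x': [1, 4, 191], 'y': [8, 9, 1]}
{'x': [1, 4, 191], 'y': [8, 9, 1], 'z': [49, 21]}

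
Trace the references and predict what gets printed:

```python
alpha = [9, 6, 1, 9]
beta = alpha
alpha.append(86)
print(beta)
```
[9, 6, 1, 9, 86]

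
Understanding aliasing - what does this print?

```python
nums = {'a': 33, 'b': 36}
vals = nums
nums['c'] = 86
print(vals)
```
{'a': 33, 'b': 36, 'c': 86}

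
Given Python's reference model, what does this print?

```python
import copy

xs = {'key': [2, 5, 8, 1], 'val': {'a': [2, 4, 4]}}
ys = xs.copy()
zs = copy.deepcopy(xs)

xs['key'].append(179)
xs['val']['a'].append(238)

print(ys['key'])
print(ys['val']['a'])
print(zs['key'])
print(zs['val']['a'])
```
[2, 5, 8, 1, 179]
[2, 4, 4, 238]
[2, 5, 8, 1]
[2, 4, 4]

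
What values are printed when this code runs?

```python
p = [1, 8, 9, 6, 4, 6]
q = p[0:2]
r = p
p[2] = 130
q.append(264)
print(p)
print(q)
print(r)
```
[1, 8, 130, 6, 4, 6]
[1, 8, 264]
[1, 8, 130, 6, 4, 6]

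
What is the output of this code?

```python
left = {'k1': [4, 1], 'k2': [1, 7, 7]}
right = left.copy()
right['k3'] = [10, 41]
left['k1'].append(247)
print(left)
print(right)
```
{'k1': [4, 1, 247], 'k2': [1, 7, 7]}
{'k1': [4, 1, 247], 'k2': [1, 7, 7], 'k3': [10, 41]}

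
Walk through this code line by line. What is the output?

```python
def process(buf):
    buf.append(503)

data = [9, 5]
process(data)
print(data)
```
[9, 5, 503]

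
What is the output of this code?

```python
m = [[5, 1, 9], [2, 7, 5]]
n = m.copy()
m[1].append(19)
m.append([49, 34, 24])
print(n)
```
[[5, 1, 9], [2, 7, 5, 19]]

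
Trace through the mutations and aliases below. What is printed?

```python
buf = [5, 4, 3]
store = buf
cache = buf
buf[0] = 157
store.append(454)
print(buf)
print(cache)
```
[157, 4, 3, 454]
[157, 4, 3, 454]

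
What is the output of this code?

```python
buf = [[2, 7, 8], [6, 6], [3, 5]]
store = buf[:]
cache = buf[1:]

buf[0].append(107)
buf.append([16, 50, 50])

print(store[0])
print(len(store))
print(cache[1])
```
[2, 7, 8, 107]
3
[3, 5]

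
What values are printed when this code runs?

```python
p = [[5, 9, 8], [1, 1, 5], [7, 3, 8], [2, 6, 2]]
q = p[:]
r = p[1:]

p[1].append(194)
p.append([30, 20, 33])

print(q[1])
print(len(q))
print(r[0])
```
[1, 1, 5, 194]
4
[1, 1, 5, 194]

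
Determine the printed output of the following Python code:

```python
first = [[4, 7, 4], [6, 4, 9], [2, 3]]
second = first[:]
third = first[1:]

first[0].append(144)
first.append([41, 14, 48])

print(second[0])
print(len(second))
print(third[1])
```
[4, 7, 4, 144]
3
[2, 3]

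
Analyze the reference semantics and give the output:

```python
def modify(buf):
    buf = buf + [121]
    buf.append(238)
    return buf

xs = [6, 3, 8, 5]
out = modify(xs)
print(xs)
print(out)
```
[6, 3, 8, 5]
[6, 3, 8, 5, 121, 238]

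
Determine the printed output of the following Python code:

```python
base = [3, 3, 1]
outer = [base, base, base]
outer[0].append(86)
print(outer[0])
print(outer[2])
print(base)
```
[3, 3, 1, 86]
[3, 3, 1, 86]
[3, 3, 1, 86]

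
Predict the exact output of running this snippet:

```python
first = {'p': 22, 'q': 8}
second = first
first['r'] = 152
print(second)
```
{'p': 22, 'q': 8, 'r': 152}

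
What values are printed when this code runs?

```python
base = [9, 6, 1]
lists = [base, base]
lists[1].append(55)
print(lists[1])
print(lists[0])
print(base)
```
[9, 6, 1, 55]
[9, 6, 1, 55]
[9, 6, 1, 55]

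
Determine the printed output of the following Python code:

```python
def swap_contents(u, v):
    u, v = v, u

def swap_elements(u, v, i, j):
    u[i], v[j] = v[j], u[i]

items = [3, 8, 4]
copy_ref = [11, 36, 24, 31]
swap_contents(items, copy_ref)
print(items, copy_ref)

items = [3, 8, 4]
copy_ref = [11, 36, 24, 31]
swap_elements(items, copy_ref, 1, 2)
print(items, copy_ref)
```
[3, 8, 4] [11, 36, 24, 31]
[3, 24, 4] [11, 36, 8, 31]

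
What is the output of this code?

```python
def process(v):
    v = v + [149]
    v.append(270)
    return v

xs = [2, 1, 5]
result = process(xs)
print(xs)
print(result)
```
[2, 1, 5]
[2, 1, 5, 149, 270]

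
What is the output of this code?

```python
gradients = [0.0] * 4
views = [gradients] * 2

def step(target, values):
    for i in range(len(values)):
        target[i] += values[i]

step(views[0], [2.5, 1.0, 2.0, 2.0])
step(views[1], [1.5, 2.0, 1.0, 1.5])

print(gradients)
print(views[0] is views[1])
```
[4.0, 3.0, 3.0, 3.5]
True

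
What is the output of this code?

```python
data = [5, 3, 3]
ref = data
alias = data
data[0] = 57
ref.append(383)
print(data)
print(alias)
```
[57, 3, 3, 383]
[57, 3, 3, 383]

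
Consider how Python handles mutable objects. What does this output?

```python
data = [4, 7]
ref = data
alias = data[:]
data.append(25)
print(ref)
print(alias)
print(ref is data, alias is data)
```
[4, 7, 25]
[4, 7]
True False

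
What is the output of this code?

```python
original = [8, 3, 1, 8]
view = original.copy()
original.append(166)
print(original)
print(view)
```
[8, 3, 1, 8, 166]
[8, 3, 1, 8]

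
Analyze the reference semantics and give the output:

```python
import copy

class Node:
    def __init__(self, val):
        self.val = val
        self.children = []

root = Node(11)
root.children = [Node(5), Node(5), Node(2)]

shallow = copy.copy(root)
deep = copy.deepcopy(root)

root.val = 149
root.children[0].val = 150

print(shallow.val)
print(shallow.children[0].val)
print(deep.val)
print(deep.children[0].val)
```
11
150
11
5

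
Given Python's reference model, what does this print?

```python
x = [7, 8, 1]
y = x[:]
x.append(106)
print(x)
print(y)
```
[7, 8, 1, 106]
[7, 8, 1]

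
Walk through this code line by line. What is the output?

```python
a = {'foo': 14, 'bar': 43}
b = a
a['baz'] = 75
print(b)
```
{'foo': 14, 'bar': 43, 'baz': 75}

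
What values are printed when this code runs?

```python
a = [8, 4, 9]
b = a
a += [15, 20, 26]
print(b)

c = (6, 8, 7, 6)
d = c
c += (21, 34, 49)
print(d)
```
[8, 4, 9, 15, 20, 26]
(6, 8, 7, 6)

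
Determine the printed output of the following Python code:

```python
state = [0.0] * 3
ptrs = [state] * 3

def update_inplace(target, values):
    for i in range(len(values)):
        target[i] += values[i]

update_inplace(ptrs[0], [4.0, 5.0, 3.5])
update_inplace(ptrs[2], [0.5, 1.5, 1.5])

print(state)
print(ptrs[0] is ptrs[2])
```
[4.5, 6.5, 5.0]
True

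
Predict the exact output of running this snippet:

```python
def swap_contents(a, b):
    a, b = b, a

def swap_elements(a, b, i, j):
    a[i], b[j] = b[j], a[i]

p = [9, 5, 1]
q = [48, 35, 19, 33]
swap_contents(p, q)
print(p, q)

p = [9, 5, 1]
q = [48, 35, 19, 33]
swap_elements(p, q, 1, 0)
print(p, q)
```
[9, 5, 1] [48, 35, 19, 33]
[9, 48, 1] [5, 35, 19, 33]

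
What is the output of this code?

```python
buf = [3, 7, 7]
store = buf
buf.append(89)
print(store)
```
[3, 7, 7, 89]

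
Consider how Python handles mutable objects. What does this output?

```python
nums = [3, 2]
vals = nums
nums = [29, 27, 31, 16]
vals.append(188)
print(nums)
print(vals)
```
[29, 27, 31, 16]
[3, 2, 188]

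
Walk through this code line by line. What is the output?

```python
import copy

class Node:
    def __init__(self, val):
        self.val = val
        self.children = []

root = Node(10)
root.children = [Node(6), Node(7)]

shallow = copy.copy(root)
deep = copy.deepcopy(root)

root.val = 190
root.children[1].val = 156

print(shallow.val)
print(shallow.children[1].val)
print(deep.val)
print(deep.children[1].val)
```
10
156
10
7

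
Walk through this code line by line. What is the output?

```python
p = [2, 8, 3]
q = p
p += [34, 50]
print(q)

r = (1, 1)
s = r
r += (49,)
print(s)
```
[2, 8, 3, 34, 50]
(1, 1)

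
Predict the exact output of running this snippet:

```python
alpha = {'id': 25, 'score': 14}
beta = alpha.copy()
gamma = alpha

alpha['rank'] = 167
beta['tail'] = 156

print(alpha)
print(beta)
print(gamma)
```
{'id': 25, 'score': 14, 'rank': 167}
{'id': 25, 'score': 14, 'tail': 156}
{'id': 25, 'score': 14, 'rank': 167}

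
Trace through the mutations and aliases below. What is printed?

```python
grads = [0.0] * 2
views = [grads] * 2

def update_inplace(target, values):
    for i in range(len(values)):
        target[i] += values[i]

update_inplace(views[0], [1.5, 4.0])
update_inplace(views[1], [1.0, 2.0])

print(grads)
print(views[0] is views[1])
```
[2.5, 6.0]
True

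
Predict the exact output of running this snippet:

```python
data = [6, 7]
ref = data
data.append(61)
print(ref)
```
[6, 7, 61]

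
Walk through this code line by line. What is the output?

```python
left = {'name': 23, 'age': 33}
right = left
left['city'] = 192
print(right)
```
{'name': 23, 'age': 33, 'city': 192}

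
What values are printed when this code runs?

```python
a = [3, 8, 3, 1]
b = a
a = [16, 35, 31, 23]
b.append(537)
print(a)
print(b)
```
[16, 35, 31, 23]
[3, 8, 3, 1, 537]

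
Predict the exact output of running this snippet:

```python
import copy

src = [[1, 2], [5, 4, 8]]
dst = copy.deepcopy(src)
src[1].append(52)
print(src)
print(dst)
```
[[1, 2], [5, 4, 8, 52]]
[[1, 2], [5, 4, 8]]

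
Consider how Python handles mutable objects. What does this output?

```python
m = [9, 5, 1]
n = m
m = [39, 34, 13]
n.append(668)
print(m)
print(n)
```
[39, 34, 13]
[9, 5, 1, 668]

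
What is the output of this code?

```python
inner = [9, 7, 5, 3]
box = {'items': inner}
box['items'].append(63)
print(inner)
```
[9, 7, 5, 3, 63]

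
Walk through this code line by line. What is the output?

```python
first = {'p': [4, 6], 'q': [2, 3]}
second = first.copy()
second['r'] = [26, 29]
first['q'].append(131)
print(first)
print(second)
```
{'p': [4, 6], 'q': [2, 3, 131]}
{'p': [4, 6], 'q': [2, 3, 131], 'r': [26, 29]}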